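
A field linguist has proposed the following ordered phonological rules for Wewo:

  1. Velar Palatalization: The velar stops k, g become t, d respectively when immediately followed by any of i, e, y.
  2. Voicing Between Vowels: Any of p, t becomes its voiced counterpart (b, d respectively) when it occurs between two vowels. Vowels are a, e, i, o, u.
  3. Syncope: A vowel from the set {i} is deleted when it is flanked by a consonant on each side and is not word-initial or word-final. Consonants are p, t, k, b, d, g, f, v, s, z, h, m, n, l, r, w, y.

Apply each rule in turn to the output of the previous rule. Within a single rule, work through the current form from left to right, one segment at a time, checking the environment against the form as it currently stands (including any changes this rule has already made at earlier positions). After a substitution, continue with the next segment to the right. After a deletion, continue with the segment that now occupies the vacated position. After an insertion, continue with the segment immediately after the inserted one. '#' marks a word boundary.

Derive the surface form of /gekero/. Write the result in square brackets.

[dedero]

1 Velar Palatalization: [gekero] → [detero]
2 Voicing Between Vowels: [detero] → [dedero]
3 Syncope: no change — [dedero]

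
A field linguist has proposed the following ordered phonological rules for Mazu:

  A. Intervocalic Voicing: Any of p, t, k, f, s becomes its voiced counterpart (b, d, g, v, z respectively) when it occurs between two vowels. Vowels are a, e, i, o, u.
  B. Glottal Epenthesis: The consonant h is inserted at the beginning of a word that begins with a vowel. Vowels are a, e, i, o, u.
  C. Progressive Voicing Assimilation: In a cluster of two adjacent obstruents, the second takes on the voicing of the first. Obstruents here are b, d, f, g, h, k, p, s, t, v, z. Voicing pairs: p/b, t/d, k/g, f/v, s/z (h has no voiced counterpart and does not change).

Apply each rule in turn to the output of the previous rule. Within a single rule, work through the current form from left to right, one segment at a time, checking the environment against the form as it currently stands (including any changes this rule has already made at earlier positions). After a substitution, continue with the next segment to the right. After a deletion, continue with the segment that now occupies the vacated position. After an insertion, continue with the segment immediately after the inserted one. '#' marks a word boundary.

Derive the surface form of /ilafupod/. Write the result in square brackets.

A Intervocalic Voicing: [ilafupod] → [ilavubod]
B Glottal Epenthesis: [ilavubod] → [hilavubod]
C Progressive Voicing Assimilation: no change — [hilavubod]

[hilavubod]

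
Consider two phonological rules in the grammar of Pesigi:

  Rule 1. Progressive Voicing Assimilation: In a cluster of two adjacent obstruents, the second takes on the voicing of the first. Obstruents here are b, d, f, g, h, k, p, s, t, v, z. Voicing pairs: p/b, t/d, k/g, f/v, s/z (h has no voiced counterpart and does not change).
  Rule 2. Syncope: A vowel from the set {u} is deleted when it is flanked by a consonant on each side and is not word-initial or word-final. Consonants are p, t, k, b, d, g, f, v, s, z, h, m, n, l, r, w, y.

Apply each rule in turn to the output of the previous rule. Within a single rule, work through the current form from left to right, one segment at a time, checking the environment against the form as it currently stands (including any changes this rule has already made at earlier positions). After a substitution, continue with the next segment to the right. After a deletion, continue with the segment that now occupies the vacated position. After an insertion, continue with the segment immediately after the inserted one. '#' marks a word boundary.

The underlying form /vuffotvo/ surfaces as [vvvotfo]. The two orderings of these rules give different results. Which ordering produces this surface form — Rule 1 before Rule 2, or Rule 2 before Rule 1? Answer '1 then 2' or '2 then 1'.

2 then 1

Order 1 then 2:
  1 Progressive Voicing Assimilation: [vuffotvo] → [vuffotfo]
  2 Syncope: [vuffotfo] → [vffotfo]
  result: [vffotfo]
Order 2 then 1:
  2 Syncope: [vuffotvo] → [vffotvo]
  1 Progressive Voicing Assimilation: [vffotvo] → [vvvotfo]
  result: [vvvotfo]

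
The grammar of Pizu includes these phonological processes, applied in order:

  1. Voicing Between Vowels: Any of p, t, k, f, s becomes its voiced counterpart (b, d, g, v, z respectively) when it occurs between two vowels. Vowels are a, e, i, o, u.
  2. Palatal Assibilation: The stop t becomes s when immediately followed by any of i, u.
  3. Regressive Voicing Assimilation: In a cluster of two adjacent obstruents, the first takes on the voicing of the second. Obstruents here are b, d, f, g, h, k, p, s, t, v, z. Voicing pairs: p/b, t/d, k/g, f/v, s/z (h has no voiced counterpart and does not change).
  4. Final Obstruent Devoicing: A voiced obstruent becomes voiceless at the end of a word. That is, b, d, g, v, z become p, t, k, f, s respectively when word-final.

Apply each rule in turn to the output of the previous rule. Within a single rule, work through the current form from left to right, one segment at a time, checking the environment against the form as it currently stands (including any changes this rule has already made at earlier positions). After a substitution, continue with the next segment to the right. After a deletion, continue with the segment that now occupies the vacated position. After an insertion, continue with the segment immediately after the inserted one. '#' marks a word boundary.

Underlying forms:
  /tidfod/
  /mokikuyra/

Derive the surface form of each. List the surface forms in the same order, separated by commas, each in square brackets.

/tidfod/:
  1 Voicing Between Vowels: no change — [tidfod]
  2 Palatal Assibilation: [tidfod] → [sidfod]
  3 Regressive Voicing Assimilation: [sidfod] → [sitfod]
  4 Final Obstruent Devoicing: [sitfod] → [sitfot]
/mokikuyra/:
  1 Voicing Between Vowels: [mokikuyra] → [mogiguyra]
  2 Palatal Assibilation: no change — [mogiguyra]
  3 Regressive Voicing Assimilation: no change — [mogiguyra]
  4 Final Obstruent Devoicing: no change — [mogiguyra]

[sitfot], [mogiguyra]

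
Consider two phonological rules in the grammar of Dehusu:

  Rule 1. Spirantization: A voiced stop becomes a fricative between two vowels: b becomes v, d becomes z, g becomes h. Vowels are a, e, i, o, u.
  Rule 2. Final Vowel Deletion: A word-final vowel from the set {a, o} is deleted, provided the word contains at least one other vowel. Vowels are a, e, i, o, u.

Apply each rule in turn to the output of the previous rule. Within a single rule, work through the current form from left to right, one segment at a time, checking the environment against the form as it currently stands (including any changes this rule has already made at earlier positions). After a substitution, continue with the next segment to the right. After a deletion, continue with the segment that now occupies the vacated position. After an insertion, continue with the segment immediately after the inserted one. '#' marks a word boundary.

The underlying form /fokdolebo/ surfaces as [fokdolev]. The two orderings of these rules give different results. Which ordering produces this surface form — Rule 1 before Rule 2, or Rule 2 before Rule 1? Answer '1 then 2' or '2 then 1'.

Order 1 then 2:
  1 Spirantization: [fokdolebo] → [fokdolevo]
  2 Final Vowel Deletion: [fokdolevo] → [fokdolev]
  result: [fokdolev]
Order 2 then 1:
  2 Final Vowel Deletion: [fokdolebo] → [fokdoleb]
  1 Spirantization: no change — [fokdoleb]
  result: [fokdoleb]

1 then 2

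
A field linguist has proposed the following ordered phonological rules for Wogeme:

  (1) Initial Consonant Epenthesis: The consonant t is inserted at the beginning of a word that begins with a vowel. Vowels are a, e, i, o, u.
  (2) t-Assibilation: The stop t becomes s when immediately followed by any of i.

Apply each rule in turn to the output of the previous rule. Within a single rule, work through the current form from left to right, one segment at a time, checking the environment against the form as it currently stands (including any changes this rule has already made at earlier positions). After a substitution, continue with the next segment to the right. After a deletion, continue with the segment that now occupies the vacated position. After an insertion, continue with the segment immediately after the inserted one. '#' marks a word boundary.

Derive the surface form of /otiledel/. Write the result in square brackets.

[tosiledel]

(1) Initial Consonant Epenthesis: [otiledel] → [totiledel]
(2) t-Assibilation: [totiledel] → [tosiledel]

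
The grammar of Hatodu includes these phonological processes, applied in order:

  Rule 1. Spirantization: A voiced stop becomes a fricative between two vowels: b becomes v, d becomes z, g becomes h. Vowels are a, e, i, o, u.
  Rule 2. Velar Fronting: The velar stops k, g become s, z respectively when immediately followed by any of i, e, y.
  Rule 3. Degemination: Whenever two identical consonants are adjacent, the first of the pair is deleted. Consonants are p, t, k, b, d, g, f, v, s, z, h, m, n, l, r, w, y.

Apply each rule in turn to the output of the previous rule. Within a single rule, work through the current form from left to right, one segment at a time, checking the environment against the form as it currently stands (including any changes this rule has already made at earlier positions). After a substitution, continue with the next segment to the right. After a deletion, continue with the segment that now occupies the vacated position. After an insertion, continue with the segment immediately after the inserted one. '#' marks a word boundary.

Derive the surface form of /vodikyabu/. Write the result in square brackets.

Rule 1 Spirantization: [vodikyabu] → [vozikyavu]
Rule 2 Velar Fronting: [vozikyavu] → [vozisyavu]
Rule 3 Degemination: no change — [vozisyavu]

[vozisyavu]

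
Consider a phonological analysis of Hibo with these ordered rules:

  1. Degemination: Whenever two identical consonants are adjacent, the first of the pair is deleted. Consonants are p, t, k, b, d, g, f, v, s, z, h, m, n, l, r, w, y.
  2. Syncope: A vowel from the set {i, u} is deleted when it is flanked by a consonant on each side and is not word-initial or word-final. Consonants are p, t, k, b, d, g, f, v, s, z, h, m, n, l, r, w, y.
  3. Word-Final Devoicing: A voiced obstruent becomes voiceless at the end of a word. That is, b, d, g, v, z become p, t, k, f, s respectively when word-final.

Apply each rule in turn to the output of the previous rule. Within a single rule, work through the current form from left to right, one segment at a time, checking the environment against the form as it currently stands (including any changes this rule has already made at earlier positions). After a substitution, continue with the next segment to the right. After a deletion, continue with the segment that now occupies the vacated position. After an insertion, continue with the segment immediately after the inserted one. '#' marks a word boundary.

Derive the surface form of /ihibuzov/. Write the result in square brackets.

[ihbzof]

1 Degemination: no change — [ihibuzov]
2 Syncope: [ihibuzov] → [ihbzov]
3 Word-Final Devoicing: [ihbzov] → [ihbzof]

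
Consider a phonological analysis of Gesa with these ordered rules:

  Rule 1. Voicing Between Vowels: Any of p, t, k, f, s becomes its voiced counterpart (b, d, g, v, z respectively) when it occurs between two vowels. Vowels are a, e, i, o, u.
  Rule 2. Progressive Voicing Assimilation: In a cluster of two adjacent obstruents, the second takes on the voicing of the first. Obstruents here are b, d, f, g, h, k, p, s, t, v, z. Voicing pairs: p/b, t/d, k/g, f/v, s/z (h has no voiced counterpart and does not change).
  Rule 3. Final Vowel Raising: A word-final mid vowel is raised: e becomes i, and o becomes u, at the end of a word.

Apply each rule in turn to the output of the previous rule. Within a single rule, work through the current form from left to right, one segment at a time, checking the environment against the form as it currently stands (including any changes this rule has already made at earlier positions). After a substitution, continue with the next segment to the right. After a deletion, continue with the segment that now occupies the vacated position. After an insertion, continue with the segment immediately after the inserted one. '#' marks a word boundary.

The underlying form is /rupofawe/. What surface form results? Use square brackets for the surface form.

[rubovawi]

Rule 1 Voicing Between Vowels: [rupofawe] → [rubovawe]
Rule 2 Progressive Voicing Assimilation: no change — [rubovawe]
Rule 3 Final Vowel Raising: [rubovawe] → [rubovawi]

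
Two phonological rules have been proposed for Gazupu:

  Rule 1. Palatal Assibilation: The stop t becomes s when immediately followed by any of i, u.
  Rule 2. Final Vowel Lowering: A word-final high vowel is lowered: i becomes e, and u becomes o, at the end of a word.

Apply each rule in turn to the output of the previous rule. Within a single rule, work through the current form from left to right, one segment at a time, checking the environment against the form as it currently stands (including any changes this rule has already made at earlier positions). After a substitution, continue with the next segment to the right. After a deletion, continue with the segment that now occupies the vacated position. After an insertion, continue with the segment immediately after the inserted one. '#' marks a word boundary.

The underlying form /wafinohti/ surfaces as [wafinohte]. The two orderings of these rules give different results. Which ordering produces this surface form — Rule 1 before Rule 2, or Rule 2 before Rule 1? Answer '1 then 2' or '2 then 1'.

2 then 1

Order 1 then 2:
  1 Palatal Assibilation: [wafinohti] → [wafinohsi]
  2 Final Vowel Lowering: [wafinohsi] → [wafinohse]
  result: [wafinohse]
Order 2 then 1:
  2 Final Vowel Lowering: [wafinohti] → [wafinohte]
  1 Palatal Assibilation: no change — [wafinohte]
  result: [wafinohte]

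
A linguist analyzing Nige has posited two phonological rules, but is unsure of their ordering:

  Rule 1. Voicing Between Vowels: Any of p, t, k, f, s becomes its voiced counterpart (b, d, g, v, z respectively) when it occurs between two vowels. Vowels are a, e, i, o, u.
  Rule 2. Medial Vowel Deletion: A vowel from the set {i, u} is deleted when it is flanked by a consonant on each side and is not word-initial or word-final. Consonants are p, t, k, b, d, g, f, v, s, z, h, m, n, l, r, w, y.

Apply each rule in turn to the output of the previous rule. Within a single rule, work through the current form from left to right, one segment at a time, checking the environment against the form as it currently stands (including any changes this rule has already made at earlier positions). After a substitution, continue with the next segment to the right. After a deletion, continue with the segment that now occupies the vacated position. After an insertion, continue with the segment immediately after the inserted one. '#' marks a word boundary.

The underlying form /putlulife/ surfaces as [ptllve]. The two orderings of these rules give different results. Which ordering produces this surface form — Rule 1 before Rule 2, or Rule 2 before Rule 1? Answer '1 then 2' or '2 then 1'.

Order 1 then 2:
  1 Voicing Between Vowels: [putlulife] → [putlulive]
  2 Medial Vowel Deletion: [putlulive] → [ptllve]
  result: [ptllve]
Order 2 then 1:
  2 Medial Vowel Deletion: [putlulife] → [ptllfe]
  1 Voicing Between Vowels: no change — [ptllfe]
  result: [ptllfe]

1 then 2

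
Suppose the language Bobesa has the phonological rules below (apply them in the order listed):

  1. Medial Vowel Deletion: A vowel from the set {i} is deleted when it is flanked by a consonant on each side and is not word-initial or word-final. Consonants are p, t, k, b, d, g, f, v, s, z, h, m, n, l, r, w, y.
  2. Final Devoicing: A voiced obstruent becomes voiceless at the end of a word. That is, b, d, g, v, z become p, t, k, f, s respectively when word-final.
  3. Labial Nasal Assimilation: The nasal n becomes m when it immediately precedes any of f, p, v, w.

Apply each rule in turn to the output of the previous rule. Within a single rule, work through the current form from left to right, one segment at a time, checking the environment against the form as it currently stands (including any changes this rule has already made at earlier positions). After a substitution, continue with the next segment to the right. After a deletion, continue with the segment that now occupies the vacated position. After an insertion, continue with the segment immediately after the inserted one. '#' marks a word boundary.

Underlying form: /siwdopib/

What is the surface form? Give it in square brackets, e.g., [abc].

[swdopp]

1 Medial Vowel Deletion: [siwdopib] → [swdopb]
2 Final Devoicing: [swdopb] → [swdopp]
3 Labial Nasal Assimilation: no change — [swdopp]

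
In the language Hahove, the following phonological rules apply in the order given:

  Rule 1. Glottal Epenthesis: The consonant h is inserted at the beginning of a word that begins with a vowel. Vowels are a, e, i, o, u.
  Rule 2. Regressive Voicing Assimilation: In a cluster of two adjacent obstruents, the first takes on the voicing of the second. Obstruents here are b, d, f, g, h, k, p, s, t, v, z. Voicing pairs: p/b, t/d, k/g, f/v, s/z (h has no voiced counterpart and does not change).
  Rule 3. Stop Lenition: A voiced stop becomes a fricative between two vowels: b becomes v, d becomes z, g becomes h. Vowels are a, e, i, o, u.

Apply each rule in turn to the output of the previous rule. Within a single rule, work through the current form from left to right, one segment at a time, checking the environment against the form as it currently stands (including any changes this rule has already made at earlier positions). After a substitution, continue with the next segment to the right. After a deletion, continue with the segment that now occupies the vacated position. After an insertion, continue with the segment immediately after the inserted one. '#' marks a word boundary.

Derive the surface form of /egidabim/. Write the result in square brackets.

[hehizavim]

Rule 1 Glottal Epenthesis: [egidabim] → [hegidabim]
Rule 2 Regressive Voicing Assimilation: no change — [hegidabim]
Rule 3 Stop Lenition: [hegidabim] → [hehizavim]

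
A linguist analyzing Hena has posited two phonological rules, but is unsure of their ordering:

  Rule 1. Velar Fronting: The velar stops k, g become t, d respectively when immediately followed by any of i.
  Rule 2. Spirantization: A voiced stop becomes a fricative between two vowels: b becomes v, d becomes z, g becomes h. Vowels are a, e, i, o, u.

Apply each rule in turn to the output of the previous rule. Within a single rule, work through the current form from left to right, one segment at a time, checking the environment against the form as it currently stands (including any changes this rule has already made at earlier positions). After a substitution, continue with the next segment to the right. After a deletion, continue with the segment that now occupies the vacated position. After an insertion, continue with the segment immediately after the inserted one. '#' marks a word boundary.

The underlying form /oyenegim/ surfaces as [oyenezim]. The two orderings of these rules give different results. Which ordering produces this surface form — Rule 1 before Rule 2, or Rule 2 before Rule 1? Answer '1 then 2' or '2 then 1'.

Order 1 then 2:
  1 Velar Fronting: [oyenegim] → [oyenedim]
  2 Spirantization: [oyenedim] → [oyenezim]
  result: [oyenezim]
Order 2 then 1:
  2 Spirantization: [oyenegim] → [oyenehim]
  1 Velar Fronting: no change — [oyenehim]
  result: [oyenehim]

1 then 2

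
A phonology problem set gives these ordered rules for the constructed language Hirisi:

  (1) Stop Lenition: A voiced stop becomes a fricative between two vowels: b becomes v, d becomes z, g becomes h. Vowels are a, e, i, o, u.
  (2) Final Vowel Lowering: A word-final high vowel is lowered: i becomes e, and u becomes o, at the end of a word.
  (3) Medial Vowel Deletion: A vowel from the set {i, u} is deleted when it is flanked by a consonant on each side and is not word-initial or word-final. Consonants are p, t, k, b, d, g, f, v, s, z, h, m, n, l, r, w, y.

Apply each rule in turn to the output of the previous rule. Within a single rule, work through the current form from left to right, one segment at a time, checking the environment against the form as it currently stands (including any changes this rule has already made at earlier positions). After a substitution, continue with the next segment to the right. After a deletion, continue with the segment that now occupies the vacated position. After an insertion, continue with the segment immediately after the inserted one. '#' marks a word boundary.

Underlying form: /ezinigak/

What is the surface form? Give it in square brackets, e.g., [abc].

(1) Stop Lenition: [ezinigak] → [ezinihak]
(2) Final Vowel Lowering: no change — [ezinihak]
(3) Medial Vowel Deletion: [ezinihak] → [eznhak]

[eznhak]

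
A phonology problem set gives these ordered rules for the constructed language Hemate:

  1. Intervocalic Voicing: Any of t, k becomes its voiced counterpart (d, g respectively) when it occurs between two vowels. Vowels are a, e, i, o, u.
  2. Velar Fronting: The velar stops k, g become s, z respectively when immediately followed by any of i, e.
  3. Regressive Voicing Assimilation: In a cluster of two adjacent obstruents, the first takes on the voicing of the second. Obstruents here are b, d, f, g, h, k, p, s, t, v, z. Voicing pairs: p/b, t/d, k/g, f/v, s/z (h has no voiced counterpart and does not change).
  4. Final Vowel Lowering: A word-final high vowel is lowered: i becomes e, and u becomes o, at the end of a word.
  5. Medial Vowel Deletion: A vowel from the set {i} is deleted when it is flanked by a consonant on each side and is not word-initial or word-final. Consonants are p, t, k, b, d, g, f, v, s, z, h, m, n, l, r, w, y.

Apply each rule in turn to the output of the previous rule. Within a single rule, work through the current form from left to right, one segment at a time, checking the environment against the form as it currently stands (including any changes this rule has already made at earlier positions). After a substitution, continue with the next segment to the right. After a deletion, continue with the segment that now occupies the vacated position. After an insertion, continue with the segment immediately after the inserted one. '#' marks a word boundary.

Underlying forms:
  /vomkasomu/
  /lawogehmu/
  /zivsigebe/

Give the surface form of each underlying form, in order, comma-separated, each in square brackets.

/vomkasomu/:
  1 Intervocalic Voicing: no change — [vomkasomu]
  2 Velar Fronting: no change — [vomkasomu]
  3 Regressive Voicing Assimilation: no change — [vomkasomu]
  4 Final Vowel Lowering: [vomkasomu] → [vomkasomo]
  5 Medial Vowel Deletion: no change — [vomkasomo]
/lawogehmu/:
  1 Intervocalic Voicing: no change — [lawogehmu]
  2 Velar Fronting: [lawogehmu] → [lawozehmu]
  3 Regressive Voicing Assimilation: no change — [lawozehmu]
  4 Final Vowel Lowering: [lawozehmu] → [lawozehmo]
  5 Medial Vowel Deletion: no change — [lawozehmo]
/zivsigebe/:
  1 Intervocalic Voicing: no change — [zivsigebe]
  2 Velar Fronting: [zivsigebe] → [zivsizebe]
  3 Regressive Voicing Assimilation: [zivsizebe] → [zifsizebe]
  4 Final Vowel Lowering: no change — [zifsizebe]
  5 Medial Vowel Deletion: [zifsizebe] → [zfszebe]

[vomkasomo], [lawozehmo], [zfszebe]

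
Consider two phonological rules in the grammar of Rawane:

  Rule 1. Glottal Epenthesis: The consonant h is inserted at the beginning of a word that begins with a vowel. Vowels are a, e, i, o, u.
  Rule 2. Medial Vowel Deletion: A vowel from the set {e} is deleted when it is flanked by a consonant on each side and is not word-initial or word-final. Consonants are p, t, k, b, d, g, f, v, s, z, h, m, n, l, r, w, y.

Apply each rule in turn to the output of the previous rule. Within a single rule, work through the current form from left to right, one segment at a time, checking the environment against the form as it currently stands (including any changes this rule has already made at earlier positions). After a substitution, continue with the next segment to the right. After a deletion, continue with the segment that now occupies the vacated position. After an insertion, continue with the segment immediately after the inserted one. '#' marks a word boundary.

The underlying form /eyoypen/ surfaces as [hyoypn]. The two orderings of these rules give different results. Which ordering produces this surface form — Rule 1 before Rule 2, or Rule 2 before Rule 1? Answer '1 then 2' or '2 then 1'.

1 then 2

Order 1 then 2:
  1 Glottal Epenthesis: [eyoypen] → [heyoypen]
  2 Medial Vowel Deletion: [heyoypen] → [hyoypn]
  result: [hyoypn]
Order 2 then 1:
  2 Medial Vowel Deletion: [eyoypen] → [eyoypn]
  1 Glottal Epenthesis: [eyoypn] → [heyoypn]
  result: [heyoypn]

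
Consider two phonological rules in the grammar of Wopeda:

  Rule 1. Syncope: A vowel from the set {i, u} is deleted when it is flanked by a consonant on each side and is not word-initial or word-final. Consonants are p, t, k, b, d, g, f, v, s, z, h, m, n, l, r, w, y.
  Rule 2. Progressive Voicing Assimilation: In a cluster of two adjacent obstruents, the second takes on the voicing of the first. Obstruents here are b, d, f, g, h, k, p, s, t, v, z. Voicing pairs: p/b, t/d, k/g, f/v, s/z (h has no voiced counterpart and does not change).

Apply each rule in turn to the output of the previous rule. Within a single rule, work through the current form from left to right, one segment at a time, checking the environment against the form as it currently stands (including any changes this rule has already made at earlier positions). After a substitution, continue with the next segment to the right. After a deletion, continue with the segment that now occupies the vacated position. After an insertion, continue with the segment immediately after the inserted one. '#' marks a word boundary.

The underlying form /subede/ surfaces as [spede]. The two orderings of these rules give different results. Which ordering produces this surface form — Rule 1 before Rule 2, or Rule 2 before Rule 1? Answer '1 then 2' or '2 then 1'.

1 then 2

Order 1 then 2:
  1 Syncope: [subede] → [sbede]
  2 Progressive Voicing Assimilation: [sbede] → [spede]
  result: [spede]
Order 2 then 1:
  2 Progressive Voicing Assimilation: no change — [subede]
  1 Syncope: [subede] → [sbede]
  result: [sbede]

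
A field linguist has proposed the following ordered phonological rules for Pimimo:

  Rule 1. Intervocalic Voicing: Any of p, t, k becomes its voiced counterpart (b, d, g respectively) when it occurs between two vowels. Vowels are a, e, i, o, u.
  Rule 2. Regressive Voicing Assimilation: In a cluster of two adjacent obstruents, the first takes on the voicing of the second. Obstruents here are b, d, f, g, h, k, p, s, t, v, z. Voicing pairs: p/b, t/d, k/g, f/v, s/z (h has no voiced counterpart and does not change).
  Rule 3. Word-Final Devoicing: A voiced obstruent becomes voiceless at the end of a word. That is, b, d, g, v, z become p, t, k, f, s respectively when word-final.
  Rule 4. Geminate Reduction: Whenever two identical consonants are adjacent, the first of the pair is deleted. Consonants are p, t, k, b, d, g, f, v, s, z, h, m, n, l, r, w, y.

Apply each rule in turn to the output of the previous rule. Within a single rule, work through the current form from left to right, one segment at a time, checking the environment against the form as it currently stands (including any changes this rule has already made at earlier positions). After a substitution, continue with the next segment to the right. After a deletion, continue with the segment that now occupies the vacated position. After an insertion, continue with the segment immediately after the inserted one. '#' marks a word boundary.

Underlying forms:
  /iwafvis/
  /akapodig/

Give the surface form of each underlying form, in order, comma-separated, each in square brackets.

/iwafvis/:
  Rule 1 Intervocalic Voicing: no change — [iwafvis]
  Rule 2 Regressive Voicing Assimilation: [iwafvis] → [iwavvis]
  Rule 3 Word-Final Devoicing: no change — [iwavvis]
  Rule 4 Geminate Reduction: [iwavvis] → [iwavis]
/akapodig/:
  Rule 1 Intervocalic Voicing: [akapodig] → [agabodig]
  Rule 2 Regressive Voicing Assimilation: no change — [agabodig]
  Rule 3 Word-Final Devoicing: [agabodig] → [agabodik]
  Rule 4 Geminate Reduction: no change — [agabodik]

[iwavis], [agabodik]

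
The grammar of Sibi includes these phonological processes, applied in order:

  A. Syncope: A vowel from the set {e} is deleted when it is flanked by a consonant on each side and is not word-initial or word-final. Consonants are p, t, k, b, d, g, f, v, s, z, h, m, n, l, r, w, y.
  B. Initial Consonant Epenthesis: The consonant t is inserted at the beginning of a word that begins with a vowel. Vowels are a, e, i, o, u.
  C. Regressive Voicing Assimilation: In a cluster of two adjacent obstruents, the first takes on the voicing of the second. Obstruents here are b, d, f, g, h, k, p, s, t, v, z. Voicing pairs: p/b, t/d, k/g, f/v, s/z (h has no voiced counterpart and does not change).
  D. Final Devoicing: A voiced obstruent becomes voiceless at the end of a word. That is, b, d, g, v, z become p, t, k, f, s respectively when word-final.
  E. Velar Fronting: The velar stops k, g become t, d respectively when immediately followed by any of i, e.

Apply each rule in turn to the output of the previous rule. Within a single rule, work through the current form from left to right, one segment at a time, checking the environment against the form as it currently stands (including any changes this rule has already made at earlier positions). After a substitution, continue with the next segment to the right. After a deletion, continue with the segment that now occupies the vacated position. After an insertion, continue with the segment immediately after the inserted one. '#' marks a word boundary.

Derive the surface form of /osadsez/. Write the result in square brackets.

[tosatzs]

A Syncope: [osadsez] → [osadsz]
B Initial Consonant Epenthesis: [osadsz] → [tosadsz]
C Regressive Voicing Assimilation: [tosadsz] → [tosatzz]
D Final Devoicing: [tosatzz] → [tosatzs]
E Velar Fronting: no change — [tosatzs]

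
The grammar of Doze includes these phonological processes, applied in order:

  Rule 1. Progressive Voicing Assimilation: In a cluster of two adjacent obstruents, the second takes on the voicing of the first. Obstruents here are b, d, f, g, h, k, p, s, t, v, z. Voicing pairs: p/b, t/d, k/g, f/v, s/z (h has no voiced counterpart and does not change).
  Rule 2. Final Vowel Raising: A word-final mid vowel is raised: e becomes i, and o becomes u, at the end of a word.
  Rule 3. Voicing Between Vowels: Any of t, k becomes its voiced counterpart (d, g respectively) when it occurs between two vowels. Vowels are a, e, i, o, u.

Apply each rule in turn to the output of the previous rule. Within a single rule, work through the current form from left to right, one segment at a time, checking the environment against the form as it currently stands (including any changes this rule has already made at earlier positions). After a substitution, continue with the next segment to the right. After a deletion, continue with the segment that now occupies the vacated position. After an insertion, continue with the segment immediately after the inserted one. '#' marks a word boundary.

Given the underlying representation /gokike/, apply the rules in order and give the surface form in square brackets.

Rule 1 Progressive Voicing Assimilation: no change — [gokike]
Rule 2 Final Vowel Raising: [gokike] → [gokiki]
Rule 3 Voicing Between Vowels: [gokiki] → [gogigi]

[gogigi]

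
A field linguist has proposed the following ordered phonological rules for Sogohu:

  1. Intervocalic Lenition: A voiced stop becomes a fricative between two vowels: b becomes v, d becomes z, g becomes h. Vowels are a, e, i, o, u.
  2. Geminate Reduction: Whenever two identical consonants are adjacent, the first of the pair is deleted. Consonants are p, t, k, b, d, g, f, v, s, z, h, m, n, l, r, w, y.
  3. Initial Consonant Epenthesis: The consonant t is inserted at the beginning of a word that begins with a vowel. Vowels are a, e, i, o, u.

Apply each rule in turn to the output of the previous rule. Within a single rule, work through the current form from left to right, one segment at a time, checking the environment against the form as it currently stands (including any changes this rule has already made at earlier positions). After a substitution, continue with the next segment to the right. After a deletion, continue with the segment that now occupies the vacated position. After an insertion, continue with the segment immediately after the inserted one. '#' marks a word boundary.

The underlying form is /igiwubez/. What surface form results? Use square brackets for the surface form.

1 Intervocalic Lenition: [igiwubez] → [ihiwuvez]
2 Geminate Reduction: no change — [ihiwuvez]
3 Initial Consonant Epenthesis: [ihiwuvez] → [tihiwuvez]

[tihiwuvez]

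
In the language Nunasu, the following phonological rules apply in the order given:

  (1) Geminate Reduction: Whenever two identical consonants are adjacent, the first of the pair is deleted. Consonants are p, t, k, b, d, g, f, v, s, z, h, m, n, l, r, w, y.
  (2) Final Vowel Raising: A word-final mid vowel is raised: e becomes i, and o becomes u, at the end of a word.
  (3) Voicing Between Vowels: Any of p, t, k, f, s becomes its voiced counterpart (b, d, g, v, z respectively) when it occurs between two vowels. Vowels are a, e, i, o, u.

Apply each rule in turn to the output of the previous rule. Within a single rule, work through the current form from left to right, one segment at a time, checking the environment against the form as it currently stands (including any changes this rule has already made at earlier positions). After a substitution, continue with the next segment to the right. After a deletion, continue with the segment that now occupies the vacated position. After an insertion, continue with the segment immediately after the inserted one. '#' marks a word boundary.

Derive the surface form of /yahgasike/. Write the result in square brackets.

[yahgazigi]

(1) Geminate Reduction: no change — [yahgasike]
(2) Final Vowel Raising: [yahgasike] → [yahgasiki]
(3) Voicing Between Vowels: [yahgasiki] → [yahgazigi]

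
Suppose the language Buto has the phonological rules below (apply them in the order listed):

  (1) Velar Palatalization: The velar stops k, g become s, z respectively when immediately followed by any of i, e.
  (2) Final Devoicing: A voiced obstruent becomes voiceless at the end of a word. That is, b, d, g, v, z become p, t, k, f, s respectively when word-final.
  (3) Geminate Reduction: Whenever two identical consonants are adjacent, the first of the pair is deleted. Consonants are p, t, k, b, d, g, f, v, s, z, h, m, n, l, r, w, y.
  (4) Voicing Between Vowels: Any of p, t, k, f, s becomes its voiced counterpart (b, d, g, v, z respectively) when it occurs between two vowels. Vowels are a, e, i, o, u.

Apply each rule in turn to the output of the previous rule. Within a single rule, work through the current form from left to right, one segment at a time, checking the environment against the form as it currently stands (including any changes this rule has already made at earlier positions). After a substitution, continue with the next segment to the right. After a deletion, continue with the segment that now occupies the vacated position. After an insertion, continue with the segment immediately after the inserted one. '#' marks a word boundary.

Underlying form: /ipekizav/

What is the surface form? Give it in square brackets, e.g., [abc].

[ibezizaf]

(1) Velar Palatalization: [ipekizav] → [ipesizav]
(2) Final Devoicing: [ipesizav] → [ipesizaf]
(3) Geminate Reduction: no change — [ipesizaf]
(4) Voicing Between Vowels: [ipesizaf] → [ibezizaf]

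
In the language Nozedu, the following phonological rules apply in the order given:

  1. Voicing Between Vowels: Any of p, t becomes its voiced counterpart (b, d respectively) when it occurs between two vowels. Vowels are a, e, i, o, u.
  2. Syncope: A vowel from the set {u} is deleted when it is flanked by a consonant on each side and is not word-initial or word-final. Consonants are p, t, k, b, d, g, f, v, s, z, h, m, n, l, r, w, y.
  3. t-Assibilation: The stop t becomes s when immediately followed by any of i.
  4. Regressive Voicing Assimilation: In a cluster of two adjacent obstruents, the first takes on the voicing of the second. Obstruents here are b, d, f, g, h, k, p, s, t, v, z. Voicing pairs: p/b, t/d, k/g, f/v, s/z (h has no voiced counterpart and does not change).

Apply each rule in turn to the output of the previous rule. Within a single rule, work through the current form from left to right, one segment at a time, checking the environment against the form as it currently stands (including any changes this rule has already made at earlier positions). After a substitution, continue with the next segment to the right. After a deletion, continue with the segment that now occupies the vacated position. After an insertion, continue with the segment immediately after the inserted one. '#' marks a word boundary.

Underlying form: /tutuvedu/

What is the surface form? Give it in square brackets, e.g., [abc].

1 Voicing Between Vowels: [tutuvedu] → [tuduvedu]
2 Syncope: [tuduvedu] → [tdvedu]
3 t-Assibilation: no change — [tdvedu]
4 Regressive Voicing Assimilation: [tdvedu] → [ddvedu]

[ddvedu]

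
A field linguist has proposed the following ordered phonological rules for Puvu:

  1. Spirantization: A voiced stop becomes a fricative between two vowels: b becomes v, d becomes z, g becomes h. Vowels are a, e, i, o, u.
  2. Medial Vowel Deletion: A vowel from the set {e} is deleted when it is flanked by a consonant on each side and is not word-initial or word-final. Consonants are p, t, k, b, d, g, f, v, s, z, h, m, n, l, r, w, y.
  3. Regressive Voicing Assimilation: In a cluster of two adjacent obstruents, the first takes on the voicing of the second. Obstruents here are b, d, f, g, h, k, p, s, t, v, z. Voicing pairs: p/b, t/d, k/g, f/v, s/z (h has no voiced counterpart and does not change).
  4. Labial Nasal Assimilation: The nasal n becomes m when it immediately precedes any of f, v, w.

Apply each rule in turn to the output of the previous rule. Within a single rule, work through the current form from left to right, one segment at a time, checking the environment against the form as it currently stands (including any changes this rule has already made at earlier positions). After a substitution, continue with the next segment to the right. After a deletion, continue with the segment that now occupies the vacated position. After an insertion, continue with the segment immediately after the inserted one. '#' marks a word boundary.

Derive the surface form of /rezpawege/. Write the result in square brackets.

1 Spirantization: [rezpawege] → [rezpawehe]
2 Medial Vowel Deletion: [rezpawehe] → [rzpawhe]
3 Regressive Voicing Assimilation: [rzpawhe] → [rspawhe]
4 Labial Nasal Assimilation: no change — [rspawhe]

[rspawhe]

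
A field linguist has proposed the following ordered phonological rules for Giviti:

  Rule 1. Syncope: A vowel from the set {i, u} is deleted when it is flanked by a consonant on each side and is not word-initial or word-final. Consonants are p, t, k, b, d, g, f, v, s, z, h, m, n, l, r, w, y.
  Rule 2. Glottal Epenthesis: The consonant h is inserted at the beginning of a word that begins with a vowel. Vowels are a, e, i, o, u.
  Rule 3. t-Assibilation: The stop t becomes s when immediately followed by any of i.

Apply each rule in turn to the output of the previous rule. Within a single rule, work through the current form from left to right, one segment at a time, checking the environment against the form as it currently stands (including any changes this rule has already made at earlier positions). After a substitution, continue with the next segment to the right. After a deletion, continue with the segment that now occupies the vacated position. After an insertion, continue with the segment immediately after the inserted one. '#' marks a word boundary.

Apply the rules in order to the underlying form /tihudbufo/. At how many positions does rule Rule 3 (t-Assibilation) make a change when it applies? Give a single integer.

Rule 1 Syncope: [tihudbufo] → [thdbfo]
Rule 2 Glottal Epenthesis: no change — [thdbfo]
Rule 3 t-Assibilation: no change — [thdbfo]
Rule Rule 3 changed 0 position(s).

0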